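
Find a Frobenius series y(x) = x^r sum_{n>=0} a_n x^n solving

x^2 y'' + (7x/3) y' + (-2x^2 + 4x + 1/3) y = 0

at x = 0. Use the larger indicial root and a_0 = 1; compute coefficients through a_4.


Write in Frobenius form y'' + (p(x)/x) y' + (q(x)/x^2) y = 0:
  p(x) = 7/3,  q(x) = -2x^2 + 4x + 1/3.
Indicial equation: r(r-1) + (7/3) r + (1/3) = 0 -> roots r_1 = -1/3, r_2 = -1.
Take r = r_1 = -1/3. Let y(x) = x^r sum_{n>=0} a_n x^n with a_0 = 1.
Substitute y = x^r sum a_n x^n and match x^{r+n}. The recurrence is
  D(n) a_n + 4 a_{n-1} - 2 a_{n-2} = 0,  where D(n) = (r+n)(r+n-1) + (7/3)(r+n) + (1/3).
  a_n = [-4 a_{n-1} + 2 a_{n-2}] / D(n).
Since the indicial polynomial factors as (r - r_1)(r - r_2), D(n) = (r_1 + n - r_1)(r_1 + n - r_2) = n(n + 2/3).
Evaluating step by step (a_0 = 1):
  n = 1: D(1) = 1(1 + 2/3) = 5/3; numerator = -4(1) = -4; a_1 = (-4)/(5/3) = -12/5
  n = 2: D(2) = 2(2 + 2/3) = 16/3; numerator = -4(-12/5) + 2(1) = 58/5; a_2 = (58/5)/(16/3) = 87/40
  n = 3: D(3) = 3(3 + 2/3) = 11; numerator = -4(87/40) + 2(-12/5) = -27/2; a_3 = (-27/2)/(11) = -27/22
  n = 4: D(4) = 4(4 + 2/3) = 56/3; numerator = -4(-27/22) + 2(87/40) = 2037/220; a_4 = (2037/220)/(56/3) = 873/1760

r = -1/3; a_0 = 1; a_1 = -12/5; a_2 = 87/40; a_3 = -27/22; a_4 = 873/1760


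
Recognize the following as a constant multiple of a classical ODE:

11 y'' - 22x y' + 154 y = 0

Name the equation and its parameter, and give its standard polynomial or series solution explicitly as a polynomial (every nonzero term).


All three coefficients share the factor 11; dividing through by 11 gives  y'' - 2x y' + 14 y = 0.
This matches the Hermite equation y'' - 2x y' + 2n y = 0 with 2n = 14, so n = 7; the polynomial solution is H_7(x).
With y = sum_k a_k x^k, matching x^k gives (k+2)(k+1) a_{k+2} = 2(k - n) a_k = 2(k - 7) a_k. The right side vanishes at k = 7, so the series with the parity of 7 terminates at degree 7.
Standard normalization: leading coefficient of H_n is 2^n, so a_7 = 2^7 = 128. Work downward with a_k = (k+1)(k+2) a_{k+2} / (2(k - n)):
  a_5 = (6)(7)(128) / (2(5 - 7)) = 5376/(-4) = -1344
  a_3 = (4)(5)(-1344) / (2(3 - 7)) = -26880/(-8) = 3360
  a_1 = (2)(3)(3360) / (2(1 - 7)) = 20160/(-12) = -1680
Hence H_7(x) = 128 x^7 - 1344 x^5 + 3360 x^3 - 1680 x.

H_7(x); series = 128 x^7 - 1344 x^5 + 3360 x^3 - 1680 x


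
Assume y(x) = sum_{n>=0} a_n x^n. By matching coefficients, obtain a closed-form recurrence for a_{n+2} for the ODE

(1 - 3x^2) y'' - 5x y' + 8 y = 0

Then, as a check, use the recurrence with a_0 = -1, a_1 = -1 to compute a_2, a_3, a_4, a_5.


Substitute y = sum_n a_n x^n.
(1 - 3 x^2) y'' contributes (n+2)(n+1) a_{n+2} - 3 n(n-1) a_n at x^n.
-5 x y'(x) contributes -5 n a_n at x^n.
8 y(x) contributes 8 a_n at x^n.
Matching x^n: (n+2)(n+1) a_{n+2} + (-3 n(n-1) - 5 n + 8) a_n = 0.
Thus a_{n+2} = (3 n(n-1) + 5 n - 8) / ((n+1)(n+2)) * a_n.

Check with a_0 = -1, a_1 = -1 (apply the recurrence for n = 0, 1, 2, 3): a_0 = -1, a_1 = -1, a_2 = 4, a_3 = 1/2, a_4 = 8/3, a_5 = 5/8.

a_(n+2) = (3 n(n-1) + 5 n - 8) / ((n+1)(n+2)) * a_n; check: a_0 = -1, a_1 = -1, a_2 = 4, a_3 = 1/2, a_4 = 8/3, a_5 = 5/8


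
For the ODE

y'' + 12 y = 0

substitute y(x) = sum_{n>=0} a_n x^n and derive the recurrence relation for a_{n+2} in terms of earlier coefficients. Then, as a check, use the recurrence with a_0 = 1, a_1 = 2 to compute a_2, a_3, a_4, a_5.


Substitute y = sum_n a_n x^n into y'' + (const) y = 0.
y''(x) = sum_{n>=0} (n+2)(n+1) a_{n+2} x^n.
The ODE becomes sum_n [(n+2)(n+1) a_{n+2} + 12 a_n] x^n = 0.
Setting each coefficient to zero gives the recurrence:
  (n+2)(n+1) a_{n+2} + 12 a_n = 0,
  a_{n+2} = -12 / ((n+1)(n+2)) a_n.

Check with a_0 = 1, a_1 = 2 (apply the recurrence for n = 0, 1, 2, 3): a_0 = 1, a_1 = 2, a_2 = -6, a_3 = -4, a_4 = 6, a_5 = 12/5.

a_{n+2} = -12/((n+1)(n+2)) * a_n; check: a_0 = 1, a_1 = 2, a_2 = -6, a_3 = -4, a_4 = 6, a_5 = 12/5


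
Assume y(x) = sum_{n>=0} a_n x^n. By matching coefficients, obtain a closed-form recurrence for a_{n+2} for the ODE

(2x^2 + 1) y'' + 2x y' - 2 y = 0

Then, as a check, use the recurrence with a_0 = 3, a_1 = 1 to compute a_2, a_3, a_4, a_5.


Substitute y = sum_n a_n x^n.
(1 + 2 x^2) y'' contributes (n+2)(n+1) a_{n+2} + 2 n(n-1) a_n at x^n.
2 x y'(x) contributes 2 n a_n at x^n.
-2 y(x) contributes -2 a_n at x^n.
Matching x^n: (n+2)(n+1) a_{n+2} + (2 n(n-1) + 2 n - 2) a_n = 0.
Thus a_{n+2} = (-2 n(n-1) - 2 n + 2) / ((n+1)(n+2)) * a_n.

Check with a_0 = 3, a_1 = 1 (apply the recurrence for n = 0, 1, 2, 3): a_0 = 3, a_1 = 1, a_2 = 3, a_3 = 0, a_4 = -3/2, a_5 = 0.

a_(n+2) = (-2 n(n-1) - 2 n + 2) / ((n+1)(n+2)) * a_n; check: a_0 = 3, a_1 = 1, a_2 = 3, a_3 = 0, a_4 = -3/2, a_5 = 0


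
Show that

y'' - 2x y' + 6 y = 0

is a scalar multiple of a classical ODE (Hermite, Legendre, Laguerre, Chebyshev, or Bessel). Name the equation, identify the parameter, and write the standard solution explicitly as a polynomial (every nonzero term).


The equation is already in a standard form:  y'' - 2x y' + 6 y = 0.
This matches the Hermite equation y'' - 2x y' + 2n y = 0 with 2n = 6, so n = 3; the polynomial solution is H_3(x).
With y = sum_k a_k x^k, matching x^k gives (k+2)(k+1) a_{k+2} = 2(k - n) a_k = 2(k - 3) a_k. The right side vanishes at k = 3, so the series with the parity of 3 terminates at degree 3.
Standard normalization: leading coefficient of H_n is 2^n, so a_3 = 2^3 = 8. Work downward with a_k = (k+1)(k+2) a_{k+2} / (2(k - n)):
  a_1 = (2)(3)(8) / (2(1 - 3)) = 48/(-4) = -12
Hence H_3(x) = 8 x^3 - 12 x.

H_3(x); series = 8 x^3 - 12 x


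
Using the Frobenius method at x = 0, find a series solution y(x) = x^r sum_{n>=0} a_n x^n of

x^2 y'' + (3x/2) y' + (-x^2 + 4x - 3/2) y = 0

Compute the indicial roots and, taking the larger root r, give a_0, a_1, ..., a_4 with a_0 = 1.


Write in Frobenius form y'' + (p(x)/x) y' + (q(x)/x^2) y = 0:
  p(x) = 3/2,  q(x) = -x^2 + 4x - 3/2.
Indicial equation: r(r-1) + (3/2) r + (-3/2) = 0 -> roots r_1 = 1, r_2 = -3/2.
Take r = r_1 = 1. Let y(x) = x^r sum_{n>=0} a_n x^n with a_0 = 1.
Substitute y = x^r sum a_n x^n and match x^{r+n}. The recurrence is
  D(n) a_n + 4 a_{n-1} - 1 a_{n-2} = 0,  where D(n) = (r+n)(r+n-1) + (3/2)(r+n) + (-3/2).
  a_n = [-4 a_{n-1} + 1 a_{n-2}] / D(n).
Since the indicial polynomial factors as (r - r_1)(r - r_2), D(n) = (r_1 + n - r_1)(r_1 + n - r_2) = n(n + 5/2).
Evaluating step by step (a_0 = 1):
  n = 1: D(1) = 1(1 + 5/2) = 7/2; numerator = -4(1) = -4; a_1 = (-4)/(7/2) = -8/7
  n = 2: D(2) = 2(2 + 5/2) = 9; numerator = -4(-8/7) + 1(1) = 39/7; a_2 = (39/7)/(9) = 13/21
  n = 3: D(3) = 3(3 + 5/2) = 33/2; numerator = -4(13/21) + 1(-8/7) = -76/21; a_3 = (-76/21)/(33/2) = -152/693
  n = 4: D(4) = 4(4 + 5/2) = 26; numerator = -4(-152/693) + 1(13/21) = 1037/693; a_4 = (1037/693)/(26) = 1037/18018

r = 1; a_0 = 1; a_1 = -8/7; a_2 = 13/21; a_3 = -152/693; a_4 = 1037/18018


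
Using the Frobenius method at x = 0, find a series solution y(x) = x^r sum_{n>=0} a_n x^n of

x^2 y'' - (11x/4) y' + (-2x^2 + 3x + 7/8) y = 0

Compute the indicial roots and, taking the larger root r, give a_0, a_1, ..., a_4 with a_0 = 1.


Write in Frobenius form y'' + (p(x)/x) y' + (q(x)/x^2) y = 0:
  p(x) = -11/4,  q(x) = -2x^2 + 3x + 7/8.
Indicial equation: r(r-1) + (-11/4) r + (7/8) = 0 -> roots r_1 = 7/2, r_2 = 1/4.
Take r = r_1 = 7/2. Let y(x) = x^r sum_{n>=0} a_n x^n with a_0 = 1.
Substitute y = x^r sum a_n x^n and match x^{r+n}. The recurrence is
  D(n) a_n + 3 a_{n-1} - 2 a_{n-2} = 0,  where D(n) = (r+n)(r+n-1) + (-11/4)(r+n) + (7/8).
  a_n = [-3 a_{n-1} + 2 a_{n-2}] / D(n).
Since the indicial polynomial factors as (r - r_1)(r - r_2), D(n) = (r_1 + n - r_1)(r_1 + n - r_2) = n(n + 13/4).
Evaluating step by step (a_0 = 1):
  n = 1: D(1) = 1(1 + 13/4) = 17/4; numerator = -3(1) = -3; a_1 = (-3)/(17/4) = -12/17
  n = 2: D(2) = 2(2 + 13/4) = 21/2; numerator = -3(-12/17) + 2(1) = 70/17; a_2 = (70/17)/(21/2) = 20/51
  n = 3: D(3) = 3(3 + 13/4) = 75/4; numerator = -3(20/51) + 2(-12/17) = -44/17; a_3 = (-44/17)/(75/4) = -176/1275
  n = 4: D(4) = 4(4 + 13/4) = 29; numerator = -3(-176/1275) + 2(20/51) = 1528/1275; a_4 = (1528/1275)/(29) = 1528/36975

r = 7/2; a_0 = 1; a_1 = -12/17; a_2 = 20/51; a_3 = -176/1275; a_4 = 1528/36975


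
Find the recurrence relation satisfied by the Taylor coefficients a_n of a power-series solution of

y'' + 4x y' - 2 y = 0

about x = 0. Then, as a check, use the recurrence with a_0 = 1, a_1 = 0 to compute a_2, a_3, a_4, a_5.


Substitute y = sum_n a_n x^n.
y''(x) has coefficient (n+2)(n+1) a_{n+2} at x^n;
4 x y'(x) has coefficient 4 n a_n at x^n (shift);
-2 y(x) has coefficient -2 a_n at x^n.
Matching x^n: (n+2)(n+1) a_{n+2} + (4n - 2) a_n = 0.
Thus a_{n+2} = (-4n + 2) / ((n+1)(n+2)) * a_n.

Check with a_0 = 1, a_1 = 0 (apply the recurrence for n = 0, 1, 2, 3): a_0 = 1, a_1 = 0, a_2 = 1, a_3 = 0, a_4 = -1/2, a_5 = 0.

a_(n+2) = (-4n + 2) / ((n+1)(n+2)) * a_n; check: a_0 = 1, a_1 = 0, a_2 = 1, a_3 = 0, a_4 = -1/2, a_5 = 0


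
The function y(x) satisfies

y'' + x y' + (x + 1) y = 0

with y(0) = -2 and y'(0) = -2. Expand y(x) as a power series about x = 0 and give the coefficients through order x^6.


Ansatz: y(x) = sum_{n>=0} a_n x^n, so y'(x) = sum_{n>=1} n a_n x^(n-1) and y''(x) = sum_{n>=2} n(n-1) a_n x^(n-2).
Substitute into P(x) y'' + Q(x) y' + R(x) y = 0 with P(x) = 1, Q(x) = x, R(x) = x + 1, and match powers of x.
Initial conditions: a_0 = -2, a_1 = -2.
Setting the coefficient of each power of x to zero and solving order by order (substituting the coefficients already found):
  x^0: 2 a_2 + a_0 = 0  ->  2 a_2 = -a_0 = 2  ->  a_2 = 1
  x^1: 6 a_3 + 2 a_1 + a_0 = 0  ->  6 a_3 = -2 a_1 - a_0 = 6  ->  a_3 = 1
  x^2: 12 a_4 + 3 a_2 + a_1 = 0  ->  12 a_4 = -3 a_2 - a_1 = -1  ->  a_4 = -1/12
  x^3: 20 a_5 + 4 a_3 + a_2 = 0  ->  20 a_5 = -4 a_3 - a_2 = -5  ->  a_5 = -1/4
  x^4: 30 a_6 + 5 a_4 + a_3 = 0  ->  30 a_6 = -5 a_4 - a_3 = -7/12  ->  a_6 = -7/360
Truncated series: y(x) = -2 - 2 x + x^2 + x^3 - (1/12) x^4 - (1/4) x^5 - (7/360) x^6 + O(x^7).

a_0 = -2; a_1 = -2; a_2 = 1; a_3 = 1; a_4 = -1/12; a_5 = -1/4; a_6 = -7/360


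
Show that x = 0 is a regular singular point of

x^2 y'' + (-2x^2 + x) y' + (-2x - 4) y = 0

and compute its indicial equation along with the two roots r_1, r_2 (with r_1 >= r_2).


Divide by x^2 to reach normal form y'' + P_1(x) y' + P_2(x) y = 0 with P_1(x) = -2 + 1/x and P_2(x) = -2/x - 4/x^2.
x = 0 is a singular point because the y'-coefficient -2 + 1/x has a pole at x = 0 and the y-coefficient -2/x - 4/x^2 has a pole at x = 0.
It is a regular singular point because x P_1(x) = p(x) = 1 - 2x and x^2 P_2(x) = q(x) = -2x - 4 are polynomials, hence analytic at x = 0.
p(0) = 1,  q(0) = -4.
Indicial equation: r(r-1) + p(0) r + q(0) = 0, i.e. r^2 + (p(0) - 1) r + q(0) = 0, i.e. r^2 - 4 = 0.
Discriminant: (0)^2 - 4(-4) = 16, so r = (0 ± 4)/2.
Solving: r_1 = 2, r_2 = -2.

indicial: r^2 - 4 = 0; roots r_1 = 2, r_2 = -2


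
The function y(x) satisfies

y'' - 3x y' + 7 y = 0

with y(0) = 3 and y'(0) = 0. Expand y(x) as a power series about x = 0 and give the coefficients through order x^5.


Ansatz: y(x) = sum_{n>=0} a_n x^n, so y'(x) = sum_{n>=1} n a_n x^(n-1) and y''(x) = sum_{n>=2} n(n-1) a_n x^(n-2).
Substitute into P(x) y'' + Q(x) y' + R(x) y = 0 with P(x) = 1, Q(x) = -3x, R(x) = 7, and match powers of x.
Initial conditions: a_0 = 3, a_1 = 0.
Setting the coefficient of each power of x to zero and solving order by order (substituting the coefficients already found):
  x^0: 2 a_2 + 7 a_0 = 0  ->  2 a_2 = -7 a_0 = -21  ->  a_2 = -21/2
  x^1: 6 a_3 + 4 a_1 = 0  ->  6 a_3 = -4 a_1 = 0  ->  a_3 = 0
  x^2: 12 a_4 + a_2 = 0  ->  12 a_4 = -a_2 = 21/2  ->  a_4 = 7/8
  x^3: 20 a_5 - 2 a_3 = 0  ->  20 a_5 = 2 a_3 = 0  ->  a_5 = 0
Truncated series: y(x) = 3 - (21/2) x^2 + (7/8) x^4 + O(x^6).

a_0 = 3; a_1 = 0; a_2 = -21/2; a_3 = 0; a_4 = 7/8; a_5 = 0


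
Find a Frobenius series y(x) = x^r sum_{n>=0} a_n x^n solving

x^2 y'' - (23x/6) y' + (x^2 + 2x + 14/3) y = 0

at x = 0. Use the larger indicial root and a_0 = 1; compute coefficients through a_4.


Write in Frobenius form y'' + (p(x)/x) y' + (q(x)/x^2) y = 0:
  p(x) = -23/6,  q(x) = x^2 + 2x + 14/3.
Indicial equation: r(r-1) + (-23/6) r + (14/3) = 0 -> roots r_1 = 7/2, r_2 = 4/3.
Take r = r_1 = 7/2. Let y(x) = x^r sum_{n>=0} a_n x^n with a_0 = 1.
Substitute y = x^r sum a_n x^n and match x^{r+n}. The recurrence is
  D(n) a_n + 2 a_{n-1} + 1 a_{n-2} = 0,  where D(n) = (r+n)(r+n-1) + (-23/6)(r+n) + (14/3).
  a_n = [-2 a_{n-1} - 1 a_{n-2}] / D(n).
Since the indicial polynomial factors as (r - r_1)(r - r_2), D(n) = (r_1 + n - r_1)(r_1 + n - r_2) = n(n + 13/6).
Evaluating step by step (a_0 = 1):
  n = 1: D(1) = 1(1 + 13/6) = 19/6; numerator = -2(1) = -2; a_1 = (-2)/(19/6) = -12/19
  n = 2: D(2) = 2(2 + 13/6) = 25/3; numerator = -2(-12/19) - 1(1) = 5/19; a_2 = (5/19)/(25/3) = 3/95
  n = 3: D(3) = 3(3 + 13/6) = 31/2; numerator = -2(3/95) - 1(-12/19) = 54/95; a_3 = (54/95)/(31/2) = 108/2945
  n = 4: D(4) = 4(4 + 13/6) = 74/3; numerator = -2(108/2945) - 1(3/95) = -309/2945; a_4 = (-309/2945)/(74/3) = -927/217930

r = 7/2; a_0 = 1; a_1 = -12/19; a_2 = 3/95; a_3 = 108/2945; a_4 = -927/217930


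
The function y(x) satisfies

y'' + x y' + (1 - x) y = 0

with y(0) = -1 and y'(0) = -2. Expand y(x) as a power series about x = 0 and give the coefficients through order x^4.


Ansatz: y(x) = sum_{n>=0} a_n x^n, so y'(x) = sum_{n>=1} n a_n x^(n-1) and y''(x) = sum_{n>=2} n(n-1) a_n x^(n-2).
Substitute into P(x) y'' + Q(x) y' + R(x) y = 0 with P(x) = 1, Q(x) = x, R(x) = 1 - x, and match powers of x.
Initial conditions: a_0 = -1, a_1 = -2.
Setting the coefficient of each power of x to zero and solving order by order (substituting the coefficients already found):
  x^0: 2 a_2 + a_0 = 0  ->  2 a_2 = -a_0 = 1  ->  a_2 = 1/2
  x^1: 6 a_3 + 2 a_1 - a_0 = 0  ->  6 a_3 = -2 a_1 + a_0 = 3  ->  a_3 = 1/2
  x^2: 12 a_4 + 3 a_2 - a_1 = 0  ->  12 a_4 = -3 a_2 + a_1 = -7/2  ->  a_4 = -7/24
Truncated series: y(x) = -1 - 2 x + (1/2) x^2 + (1/2) x^3 - (7/24) x^4 + O(x^5).

a_0 = -1; a_1 = -2; a_2 = 1/2; a_3 = 1/2; a_4 = -7/24


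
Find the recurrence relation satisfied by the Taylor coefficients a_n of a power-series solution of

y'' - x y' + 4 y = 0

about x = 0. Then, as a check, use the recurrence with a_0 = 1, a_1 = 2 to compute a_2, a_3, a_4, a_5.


Substitute y = sum_n a_n x^n.
y''(x) has coefficient (n+2)(n+1) a_{n+2} at x^n;
-x y'(x) has coefficient -n a_n at x^n (shift);
4 y(x) has coefficient 4 a_n at x^n.
Matching x^n: (n+2)(n+1) a_{n+2} + (-n + 4) a_n = 0.
Thus a_{n+2} = (n - 4) / ((n+1)(n+2)) * a_n.

Check with a_0 = 1, a_1 = 2 (apply the recurrence for n = 0, 1, 2, 3): a_0 = 1, a_1 = 2, a_2 = -2, a_3 = -1, a_4 = 1/3, a_5 = 1/20.

a_(n+2) = (n - 4) / ((n+1)(n+2)) * a_n; check: a_0 = 1, a_1 = 2, a_2 = -2, a_3 = -1, a_4 = 1/3, a_5 = 1/20


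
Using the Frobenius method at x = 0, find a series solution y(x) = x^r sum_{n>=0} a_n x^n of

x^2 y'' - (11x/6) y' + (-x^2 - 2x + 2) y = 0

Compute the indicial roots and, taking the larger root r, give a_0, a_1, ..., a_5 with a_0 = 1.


Write in Frobenius form y'' + (p(x)/x) y' + (q(x)/x^2) y = 0:
  p(x) = -11/6,  q(x) = -x^2 - 2x + 2.
Indicial equation: r(r-1) + (-11/6) r + (2) = 0 -> roots r_1 = 3/2, r_2 = 4/3.
Take r = r_1 = 3/2. Let y(x) = x^r sum_{n>=0} a_n x^n with a_0 = 1.
Substitute y = x^r sum a_n x^n and match x^{r+n}. The recurrence is
  D(n) a_n - 2 a_{n-1} - 1 a_{n-2} = 0,  where D(n) = (r+n)(r+n-1) + (-11/6)(r+n) + (2).
  a_n = [2 a_{n-1} + 1 a_{n-2}] / D(n).
Since the indicial polynomial factors as (r - r_1)(r - r_2), D(n) = (r_1 + n - r_1)(r_1 + n - r_2) = n(n + 1/6).
Evaluating step by step (a_0 = 1):
  n = 1: D(1) = 1(1 + 1/6) = 7/6; numerator = 2(1) = 2; a_1 = (2)/(7/6) = 12/7
  n = 2: D(2) = 2(2 + 1/6) = 13/3; numerator = 2(12/7) + 1(1) = 31/7; a_2 = (31/7)/(13/3) = 93/91
  n = 3: D(3) = 3(3 + 1/6) = 19/2; numerator = 2(93/91) + 1(12/7) = 342/91; a_3 = (342/91)/(19/2) = 36/91
  n = 4: D(4) = 4(4 + 1/6) = 50/3; numerator = 2(36/91) + 1(93/91) = 165/91; a_4 = (165/91)/(50/3) = 99/910
  n = 5: D(5) = 5(5 + 1/6) = 155/6; numerator = 2(99/910) + 1(36/91) = 279/455; a_5 = (279/455)/(155/6) = 54/2275

r = 3/2; a_0 = 1; a_1 = 12/7; a_2 = 93/91; a_3 = 36/91; a_4 = 99/910; a_5 = 54/2275


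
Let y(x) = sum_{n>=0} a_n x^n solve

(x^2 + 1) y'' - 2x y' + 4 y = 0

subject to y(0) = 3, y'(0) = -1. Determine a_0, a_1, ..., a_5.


Ansatz: y(x) = sum_{n>=0} a_n x^n, so y'(x) = sum_{n>=1} n a_n x^(n-1) and y''(x) = sum_{n>=2} n(n-1) a_n x^(n-2).
Substitute into P(x) y'' + Q(x) y' + R(x) y = 0 with P(x) = x^2 + 1, Q(x) = -2x, R(x) = 4, and match powers of x.
Initial conditions: a_0 = 3, a_1 = -1.
Setting the coefficient of each power of x to zero and solving order by order (substituting the coefficients already found):
  x^0: 2 a_2 + 4 a_0 = 0  ->  2 a_2 = -4 a_0 = -12  ->  a_2 = -6
  x^1: 6 a_3 + 2 a_1 = 0  ->  6 a_3 = -2 a_1 = 2  ->  a_3 = 1/3
  x^2: 12 a_4 + 2 a_2 = 0  ->  12 a_4 = -2 a_2 = 12  ->  a_4 = 1
  x^3: 20 a_5 + 4 a_3 = 0  ->  20 a_5 = -4 a_3 = -4/3  ->  a_5 = -1/15
Truncated series: y(x) = 3 - x - 6 x^2 + (1/3) x^3 + x^4 - (1/15) x^5 + O(x^6).

a_0 = 3; a_1 = -1; a_2 = -6; a_3 = 1/3; a_4 = 1; a_5 = -1/15


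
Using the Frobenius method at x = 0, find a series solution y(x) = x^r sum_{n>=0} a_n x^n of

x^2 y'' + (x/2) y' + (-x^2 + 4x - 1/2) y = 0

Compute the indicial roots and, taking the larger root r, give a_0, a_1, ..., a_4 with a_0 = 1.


Write in Frobenius form y'' + (p(x)/x) y' + (q(x)/x^2) y = 0:
  p(x) = 1/2,  q(x) = -x^2 + 4x - 1/2.
Indicial equation: r(r-1) + (1/2) r + (-1/2) = 0 -> roots r_1 = 1, r_2 = -1/2.
Take r = r_1 = 1. Let y(x) = x^r sum_{n>=0} a_n x^n with a_0 = 1.
Substitute y = x^r sum a_n x^n and match x^{r+n}. The recurrence is
  D(n) a_n + 4 a_{n-1} - 1 a_{n-2} = 0,  where D(n) = (r+n)(r+n-1) + (1/2)(r+n) + (-1/2).
  a_n = [-4 a_{n-1} + 1 a_{n-2}] / D(n).
Since the indicial polynomial factors as (r - r_1)(r - r_2), D(n) = (r_1 + n - r_1)(r_1 + n - r_2) = n(n + 3/2).
Evaluating step by step (a_0 = 1):
  n = 1: D(1) = 1(1 + 3/2) = 5/2; numerator = -4(1) = -4; a_1 = (-4)/(5/2) = -8/5
  n = 2: D(2) = 2(2 + 3/2) = 7; numerator = -4(-8/5) + 1(1) = 37/5; a_2 = (37/5)/(7) = 37/35
  n = 3: D(3) = 3(3 + 3/2) = 27/2; numerator = -4(37/35) + 1(-8/5) = -204/35; a_3 = (-204/35)/(27/2) = -136/315
  n = 4: D(4) = 4(4 + 3/2) = 22; numerator = -4(-136/315) + 1(37/35) = 877/315; a_4 = (877/315)/(22) = 877/6930

r = 1; a_0 = 1; a_1 = -8/5; a_2 = 37/35; a_3 = -136/315; a_4 = 877/6930


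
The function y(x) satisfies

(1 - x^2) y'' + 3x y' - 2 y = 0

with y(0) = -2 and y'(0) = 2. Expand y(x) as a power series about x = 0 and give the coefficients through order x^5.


Ansatz: y(x) = sum_{n>=0} a_n x^n, so y'(x) = sum_{n>=1} n a_n x^(n-1) and y''(x) = sum_{n>=2} n(n-1) a_n x^(n-2).
Substitute into P(x) y'' + Q(x) y' + R(x) y = 0 with P(x) = 1 - x^2, Q(x) = 3x, R(x) = -2, and match powers of x.
Initial conditions: a_0 = -2, a_1 = 2.
Setting the coefficient of each power of x to zero and solving order by order (substituting the coefficients already found):
  x^0: 2 a_2 - 2 a_0 = 0  ->  2 a_2 = 2 a_0 = -4  ->  a_2 = -2
  x^1: 6 a_3 + a_1 = 0  ->  6 a_3 = -a_1 = -2  ->  a_3 = -1/3
  x^2: 12 a_4 + 2 a_2 = 0  ->  12 a_4 = -2 a_2 = 4  ->  a_4 = 1/3
  x^3: 20 a_5 + a_3 = 0  ->  20 a_5 = -a_3 = 1/3  ->  a_5 = 1/60
Truncated series: y(x) = -2 + 2 x - 2 x^2 - (1/3) x^3 + (1/3) x^4 + (1/60) x^5 + O(x^6).

a_0 = -2; a_1 = 2; a_2 = -2; a_3 = -1/3; a_4 = 1/3; a_5 = 1/60


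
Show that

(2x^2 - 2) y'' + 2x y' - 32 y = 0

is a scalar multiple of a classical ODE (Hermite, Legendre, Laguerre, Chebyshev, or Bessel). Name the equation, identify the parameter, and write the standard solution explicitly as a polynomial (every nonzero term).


All three coefficients share the factor -2; dividing through by -2 gives  (1 - x^2) y'' - x y' + 16 y = 0.
This matches the Chebyshev equation (1 - x^2) y'' - x y' + n^2 y = 0 (note the -x y' term, not -2x y') with n^2 = 16, so n = 4; the polynomial solution is T_4(x).
With y = sum_k a_k x^k, matching x^k gives (k+2)(k+1) a_{k+2} = (k^2 - n^2) a_k = (k - 4)(k + 4) a_k. The right side vanishes at k = 4, so the series with the parity of 4 terminates at degree 4.
Standard normalization: leading coefficient of T_n is 2^(n-1), so a_4 = 2^3 = 8. Work downward with a_k = (k+1)(k+2) a_{k+2} / ((k - 4)(k + 4)):
  a_2 = (3)(4)(8) / ((2 - 4)(2 + 4)) = 96/(-12) = -8
  a_0 = (1)(2)(-8) / ((0 - 4)(0 + 4)) = -16/(-16) = 1
Hence T_4(x) = 8 x^4 - 8 x^2 + 1.

T_4(x); series = 8 x^4 - 8 x^2 + 1


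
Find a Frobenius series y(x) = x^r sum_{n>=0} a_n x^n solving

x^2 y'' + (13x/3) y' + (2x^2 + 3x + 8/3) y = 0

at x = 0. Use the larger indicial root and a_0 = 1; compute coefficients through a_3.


Write in Frobenius form y'' + (p(x)/x) y' + (q(x)/x^2) y = 0:
  p(x) = 13/3,  q(x) = 2x^2 + 3x + 8/3.
Indicial equation: r(r-1) + (13/3) r + (8/3) = 0 -> roots r_1 = -4/3, r_2 = -2.
Take r = r_1 = -4/3. Let y(x) = x^r sum_{n>=0} a_n x^n with a_0 = 1.
Substitute y = x^r sum a_n x^n and match x^{r+n}. The recurrence is
  D(n) a_n + 3 a_{n-1} + 2 a_{n-2} = 0,  where D(n) = (r+n)(r+n-1) + (13/3)(r+n) + (8/3).
  a_n = [-3 a_{n-1} - 2 a_{n-2}] / D(n).
Since the indicial polynomial factors as (r - r_1)(r - r_2), D(n) = (r_1 + n - r_1)(r_1 + n - r_2) = n(n + 2/3).
Evaluating step by step (a_0 = 1):
  n = 1: D(1) = 1(1 + 2/3) = 5/3; numerator = -3(1) = -3; a_1 = (-3)/(5/3) = -9/5
  n = 2: D(2) = 2(2 + 2/3) = 16/3; numerator = -3(-9/5) - 2(1) = 17/5; a_2 = (17/5)/(16/3) = 51/80
  n = 3: D(3) = 3(3 + 2/3) = 11; numerator = -3(51/80) - 2(-9/5) = 27/16; a_3 = (27/16)/(11) = 27/176

r = -4/3; a_0 = 1; a_1 = -9/5; a_2 = 51/80; a_3 = 27/176


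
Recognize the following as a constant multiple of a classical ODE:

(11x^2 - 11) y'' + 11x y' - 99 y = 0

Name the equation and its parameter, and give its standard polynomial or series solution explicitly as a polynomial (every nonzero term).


All three coefficients share the factor -11; dividing through by -11 gives  (1 - x^2) y'' - x y' + 9 y = 0.
This matches the Chebyshev equation (1 - x^2) y'' - x y' + n^2 y = 0 (note the -x y' term, not -2x y') with n^2 = 9, so n = 3; the polynomial solution is T_3(x).
With y = sum_k a_k x^k, matching x^k gives (k+2)(k+1) a_{k+2} = (k^2 - n^2) a_k = (k - 3)(k + 3) a_k. The right side vanishes at k = 3, so the series with the parity of 3 terminates at degree 3.
Standard normalization: leading coefficient of T_n is 2^(n-1), so a_3 = 2^2 = 4. Work downward with a_k = (k+1)(k+2) a_{k+2} / ((k - 3)(k + 3)):
  a_1 = (2)(3)(4) / ((1 - 3)(1 + 3)) = 24/(-8) = -3
Hence T_3(x) = 4 x^3 - 3 x.

T_3(x); series = 4 x^3 - 3 x


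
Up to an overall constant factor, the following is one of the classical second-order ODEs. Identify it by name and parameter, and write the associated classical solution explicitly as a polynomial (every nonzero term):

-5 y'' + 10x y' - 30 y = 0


All three coefficients share the factor -5; dividing through by -5 gives  y'' - 2x y' + 6 y = 0.
This matches the Hermite equation y'' - 2x y' + 2n y = 0 with 2n = 6, so n = 3; the polynomial solution is H_3(x).
With y = sum_k a_k x^k, matching x^k gives (k+2)(k+1) a_{k+2} = 2(k - n) a_k = 2(k - 3) a_k. The right side vanishes at k = 3, so the series with the parity of 3 terminates at degree 3.
Standard normalization: leading coefficient of H_n is 2^n, so a_3 = 2^3 = 8. Work downward with a_k = (k+1)(k+2) a_{k+2} / (2(k - n)):
  a_1 = (2)(3)(8) / (2(1 - 3)) = 48/(-4) = -12
Hence H_3(x) = 8 x^3 - 12 x.

H_3(x); series = 8 x^3 - 12 x


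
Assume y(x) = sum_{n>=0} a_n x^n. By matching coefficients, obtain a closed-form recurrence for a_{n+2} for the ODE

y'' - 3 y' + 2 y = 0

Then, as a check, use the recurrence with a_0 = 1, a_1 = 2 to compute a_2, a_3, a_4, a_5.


Substitute y = sum_n a_n x^n.
y''(x) has coefficient (n+2)(n+1) a_{n+2} at x^n;
-3 y'(x) has coefficient -3 (n+1) a_{n+1} at x^n;
2 y(x) has coefficient 2 a_n at x^n.
Matching x^n: (n+2)(n+1) a_{n+2} - 3 (n+1) a_{n+1} + 2 a_n = 0.
Thus a_{n+2} = [3 (n+1) a_{n+1} - 2 a_n] / ((n+1)(n+2)).

Check with a_0 = 1, a_1 = 2 (apply the recurrence for n = 0, 1, 2, 3): a_0 = 1, a_1 = 2, a_2 = 2, a_3 = 4/3, a_4 = 2/3, a_5 = 4/15.

a_(n+2) = [3 (n+1) a_(n+1) - 2 a_n] / ((n+1)(n+2)); check: a_0 = 1, a_1 = 2, a_2 = 2, a_3 = 4/3, a_4 = 2/3, a_5 = 4/15


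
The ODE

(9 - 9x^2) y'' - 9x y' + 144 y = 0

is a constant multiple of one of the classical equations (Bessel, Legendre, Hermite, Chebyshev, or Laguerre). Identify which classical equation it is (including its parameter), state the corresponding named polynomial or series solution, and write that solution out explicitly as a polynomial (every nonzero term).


All three coefficients share the factor 9; dividing through by 9 gives  (1 - x^2) y'' - x y' + 16 y = 0.
This matches the Chebyshev equation (1 - x^2) y'' - x y' + n^2 y = 0 (note the -x y' term, not -2x y') with n^2 = 16, so n = 4; the polynomial solution is T_4(x).
With y = sum_k a_k x^k, matching x^k gives (k+2)(k+1) a_{k+2} = (k^2 - n^2) a_k = (k - 4)(k + 4) a_k. The right side vanishes at k = 4, so the series with the parity of 4 terminates at degree 4.
Standard normalization: leading coefficient of T_n is 2^(n-1), so a_4 = 2^3 = 8. Work downward with a_k = (k+1)(k+2) a_{k+2} / ((k - 4)(k + 4)):
  a_2 = (3)(4)(8) / ((2 - 4)(2 + 4)) = 96/(-12) = -8
  a_0 = (1)(2)(-8) / ((0 - 4)(0 + 4)) = -16/(-16) = 1
Hence T_4(x) = 8 x^4 - 8 x^2 + 1.

T_4(x); series = 8 x^4 - 8 x^2 + 1


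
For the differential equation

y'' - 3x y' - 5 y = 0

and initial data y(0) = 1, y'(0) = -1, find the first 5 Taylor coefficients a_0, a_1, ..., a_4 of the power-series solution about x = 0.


Ansatz: y(x) = sum_{n>=0} a_n x^n, so y'(x) = sum_{n>=1} n a_n x^(n-1) and y''(x) = sum_{n>=2} n(n-1) a_n x^(n-2).
Substitute into P(x) y'' + Q(x) y' + R(x) y = 0 with P(x) = 1, Q(x) = -3x, R(x) = -5, and match powers of x.
Initial conditions: a_0 = 1, a_1 = -1.
Setting the coefficient of each power of x to zero and solving order by order (substituting the coefficients already found):
  x^0: 2 a_2 - 5 a_0 = 0  ->  2 a_2 = 5 a_0 = 5  ->  a_2 = 5/2
  x^1: 6 a_3 - 8 a_1 = 0  ->  6 a_3 = 8 a_1 = -8  ->  a_3 = -4/3
  x^2: 12 a_4 - 11 a_2 = 0  ->  12 a_4 = 11 a_2 = 55/2  ->  a_4 = 55/24
Truncated series: y(x) = 1 - x + (5/2) x^2 - (4/3) x^3 + (55/24) x^4 + O(x^5).

a_0 = 1; a_1 = -1; a_2 = 5/2; a_3 = -4/3; a_4 = 55/24


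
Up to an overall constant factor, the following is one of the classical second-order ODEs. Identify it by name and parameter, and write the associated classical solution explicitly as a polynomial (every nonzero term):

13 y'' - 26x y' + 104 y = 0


All three coefficients share the factor 13; dividing through by 13 gives  y'' - 2x y' + 8 y = 0.
This matches the Hermite equation y'' - 2x y' + 2n y = 0 with 2n = 8, so n = 4; the polynomial solution is H_4(x).
With y = sum_k a_k x^k, matching x^k gives (k+2)(k+1) a_{k+2} = 2(k - n) a_k = 2(k - 4) a_k. The right side vanishes at k = 4, so the series with the parity of 4 terminates at degree 4.
Standard normalization: leading coefficient of H_n is 2^n, so a_4 = 2^4 = 16. Work downward with a_k = (k+1)(k+2) a_{k+2} / (2(k - n)):
  a_2 = (3)(4)(16) / (2(2 - 4)) = 192/(-4) = -48
  a_0 = (1)(2)(-48) / (2(0 - 4)) = -96/(-8) = 12
Hence H_4(x) = 16 x^4 - 48 x^2 + 12.

H_4(x); series = 16 x^4 - 48 x^2 + 12


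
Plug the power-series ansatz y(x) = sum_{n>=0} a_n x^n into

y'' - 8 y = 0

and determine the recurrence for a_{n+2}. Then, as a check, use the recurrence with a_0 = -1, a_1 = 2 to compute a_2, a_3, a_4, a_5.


Substitute y = sum_n a_n x^n into y'' + (const) y = 0.
y''(x) = sum_{n>=0} (n+2)(n+1) a_{n+2} x^n.
The ODE becomes sum_n [(n+2)(n+1) a_{n+2} - 8 a_n] x^n = 0.
Setting each coefficient to zero gives the recurrence:
  (n+2)(n+1) a_{n+2} - 8 a_n = 0,
  a_{n+2} = 8 / ((n+1)(n+2)) a_n.

Check with a_0 = -1, a_1 = 2 (apply the recurrence for n = 0, 1, 2, 3): a_0 = -1, a_1 = 2, a_2 = -4, a_3 = 8/3, a_4 = -8/3, a_5 = 16/15.

a_{n+2} = 8/((n+1)(n+2)) * a_n; check: a_0 = -1, a_1 = 2, a_2 = -4, a_3 = 8/3, a_4 = -8/3, a_5 = 16/15


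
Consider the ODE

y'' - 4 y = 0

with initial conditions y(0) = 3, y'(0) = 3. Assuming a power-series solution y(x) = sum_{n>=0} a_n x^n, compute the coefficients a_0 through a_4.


Ansatz: y(x) = sum_{n>=0} a_n x^n, so y'(x) = sum_{n>=1} n a_n x^(n-1) and y''(x) = sum_{n>=2} n(n-1) a_n x^(n-2).
Substitute into P(x) y'' + Q(x) y' + R(x) y = 0 with P(x) = 1, Q(x) = 0, R(x) = -4, and match powers of x.
Initial conditions: a_0 = 3, a_1 = 3.
Setting the coefficient of each power of x to zero and solving order by order (substituting the coefficients already found):
  x^0: 2 a_2 - 4 a_0 = 0  ->  2 a_2 = 4 a_0 = 12  ->  a_2 = 6
  x^1: 6 a_3 - 4 a_1 = 0  ->  6 a_3 = 4 a_1 = 12  ->  a_3 = 2
  x^2: 12 a_4 - 4 a_2 = 0  ->  12 a_4 = 4 a_2 = 24  ->  a_4 = 2
Truncated series: y(x) = 3 + 3 x + 6 x^2 + 2 x^3 + 2 x^4 + O(x^5).

a_0 = 3; a_1 = 3; a_2 = 6; a_3 = 2; a_4 = 2


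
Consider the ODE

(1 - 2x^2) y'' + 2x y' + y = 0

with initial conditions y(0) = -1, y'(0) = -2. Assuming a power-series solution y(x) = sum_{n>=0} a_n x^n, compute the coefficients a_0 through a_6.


Ansatz: y(x) = sum_{n>=0} a_n x^n, so y'(x) = sum_{n>=1} n a_n x^(n-1) and y''(x) = sum_{n>=2} n(n-1) a_n x^(n-2).
Substitute into P(x) y'' + Q(x) y' + R(x) y = 0 with P(x) = 1 - 2x^2, Q(x) = 2x, R(x) = 1, and match powers of x.
Initial conditions: a_0 = -1, a_1 = -2.
Setting the coefficient of each power of x to zero and solving order by order (substituting the coefficients already found):
  x^0: 2 a_2 + a_0 = 0  ->  2 a_2 = -a_0 = 1  ->  a_2 = 1/2
  x^1: 6 a_3 + 3 a_1 = 0  ->  6 a_3 = -3 a_1 = 6  ->  a_3 = 1
  x^2: 12 a_4 + a_2 = 0  ->  12 a_4 = -a_2 = -1/2  ->  a_4 = -1/24
  x^3: 20 a_5 - 5 a_3 = 0  ->  20 a_5 = 5 a_3 = 5  ->  a_5 = 1/4
  x^4: 30 a_6 - 15 a_4 = 0  ->  30 a_6 = 15 a_4 = -5/8  ->  a_6 = -1/48
Truncated series: y(x) = -1 - 2 x + (1/2) x^2 + x^3 - (1/24) x^4 + (1/4) x^5 - (1/48) x^6 + O(x^7).

a_0 = -1; a_1 = -2; a_2 = 1/2; a_3 = 1; a_4 = -1/24; a_5 = 1/4; a_6 = -1/48


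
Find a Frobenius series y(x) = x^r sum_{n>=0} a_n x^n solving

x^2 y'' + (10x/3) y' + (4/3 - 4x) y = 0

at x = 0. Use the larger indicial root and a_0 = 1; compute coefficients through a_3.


Write in Frobenius form y'' + (p(x)/x) y' + (q(x)/x^2) y = 0:
  p(x) = 10/3,  q(x) = 4/3 - 4x.
Indicial equation: r(r-1) + (10/3) r + (4/3) = 0 -> roots r_1 = -1, r_2 = -4/3.
Take r = r_1 = -1. Let y(x) = x^r sum_{n>=0} a_n x^n with a_0 = 1.
Substitute y = x^r sum a_n x^n and match x^{r+n}. The recurrence is
  D(n) a_n - 4 a_{n-1} = 0,  where D(n) = (r+n)(r+n-1) + (10/3)(r+n) + (4/3).
  a_n = 4 / D(n) * a_{n-1}.
Since the indicial polynomial factors as (r - r_1)(r - r_2), D(n) = (r_1 + n - r_1)(r_1 + n - r_2) = n(n + 1/3).
Evaluating step by step (a_0 = 1):
  n = 1: D(1) = 1(1 + 1/3) = 4/3; numerator = 4(1) = 4; a_1 = (4)/(4/3) = 3
  n = 2: D(2) = 2(2 + 1/3) = 14/3; numerator = 4(3) = 12; a_2 = (12)/(14/3) = 18/7
  n = 3: D(3) = 3(3 + 1/3) = 10; numerator = 4(18/7) = 72/7; a_3 = (72/7)/(10) = 36/35

r = -1; a_0 = 1; a_1 = 3; a_2 = 18/7; a_3 = 36/35


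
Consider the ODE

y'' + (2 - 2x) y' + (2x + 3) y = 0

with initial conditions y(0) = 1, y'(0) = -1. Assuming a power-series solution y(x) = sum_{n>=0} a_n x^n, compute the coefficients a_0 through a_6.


Ansatz: y(x) = sum_{n>=0} a_n x^n, so y'(x) = sum_{n>=1} n a_n x^(n-1) and y''(x) = sum_{n>=2} n(n-1) a_n x^(n-2).
Substitute into P(x) y'' + Q(x) y' + R(x) y = 0 with P(x) = 1, Q(x) = 2 - 2x, R(x) = 2x + 3, and match powers of x.
Initial conditions: a_0 = 1, a_1 = -1.
Setting the coefficient of each power of x to zero and solving order by order (substituting the coefficients already found):
  x^0: 2 a_2 + 2 a_1 + 3 a_0 = 0  ->  2 a_2 = -2 a_1 - 3 a_0 = -1  ->  a_2 = -1/2
  x^1: 6 a_3 + 4 a_2 + a_1 + 2 a_0 = 0  ->  6 a_3 = -4 a_2 - a_1 - 2 a_0 = 1  ->  a_3 = 1/6
  x^2: 12 a_4 + 6 a_3 - a_2 + 2 a_1 = 0  ->  12 a_4 = -6 a_3 + a_2 - 2 a_1 = 1/2  ->  a_4 = 1/24
  x^3: 20 a_5 + 8 a_4 - 3 a_3 + 2 a_2 = 0  ->  20 a_5 = -8 a_4 + 3 a_3 - 2 a_2 = 7/6  ->  a_5 = 7/120
  x^4: 30 a_6 + 10 a_5 - 5 a_4 + 2 a_3 = 0  ->  30 a_6 = -10 a_5 + 5 a_4 - 2 a_3 = -17/24  ->  a_6 = -17/720
Truncated series: y(x) = 1 - x - (1/2) x^2 + (1/6) x^3 + (1/24) x^4 + (7/120) x^5 - (17/720) x^6 + O(x^7).

a_0 = 1; a_1 = -1; a_2 = -1/2; a_3 = 1/6; a_4 = 1/24; a_5 = 7/120; a_6 = -17/720


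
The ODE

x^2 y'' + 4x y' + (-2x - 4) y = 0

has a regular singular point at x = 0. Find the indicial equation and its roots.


Divide by x^2 to reach normal form y'' + P_1(x) y' + P_2(x) y = 0 with P_1(x) = 4/x and P_2(x) = -2/x - 4/x^2.
x = 0 is a singular point because the y'-coefficient 4/x has a pole at x = 0 and the y-coefficient -2/x - 4/x^2 has a pole at x = 0.
It is a regular singular point because x P_1(x) = p(x) = 4 and x^2 P_2(x) = q(x) = -2x - 4 are polynomials, hence analytic at x = 0.
p(0) = 4,  q(0) = -4.
Indicial equation: r(r-1) + p(0) r + q(0) = 0, i.e. r^2 + (p(0) - 1) r + q(0) = 0, i.e. r^2 + 3 r - 4 = 0.
Discriminant: (3)^2 - 4(-4) = 25, so r = (-3 ± 5)/2.
Solving: r_1 = 1, r_2 = -4.

indicial: r^2 + 3 r - 4 = 0; roots r_1 = 1, r_2 = -4


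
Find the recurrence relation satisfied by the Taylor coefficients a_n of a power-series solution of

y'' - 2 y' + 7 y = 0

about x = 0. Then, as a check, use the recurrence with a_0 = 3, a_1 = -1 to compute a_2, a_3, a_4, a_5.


Substitute y = sum_n a_n x^n.
y''(x) has coefficient (n+2)(n+1) a_{n+2} at x^n;
-2 y'(x) has coefficient -2 (n+1) a_{n+1} at x^n;
7 y(x) has coefficient 7 a_n at x^n.
Matching x^n: (n+2)(n+1) a_{n+2} - 2 (n+1) a_{n+1} + 7 a_n = 0.
Thus a_{n+2} = [2 (n+1) a_{n+1} - 7 a_n] / ((n+1)(n+2)).

Check with a_0 = 3, a_1 = -1 (apply the recurrence for n = 0, 1, 2, 3): a_0 = 3, a_1 = -1, a_2 = -23/2, a_3 = -13/2, a_4 = 83/24, a_5 = 439/120.

a_(n+2) = [2 (n+1) a_(n+1) - 7 a_n] / ((n+1)(n+2)); check: a_0 = 3, a_1 = -1, a_2 = -23/2, a_3 = -13/2, a_4 = 83/24, a_5 = 439/120


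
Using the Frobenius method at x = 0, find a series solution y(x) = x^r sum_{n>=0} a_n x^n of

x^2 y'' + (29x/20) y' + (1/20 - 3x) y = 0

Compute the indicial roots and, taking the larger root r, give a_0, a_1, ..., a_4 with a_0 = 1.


Write in Frobenius form y'' + (p(x)/x) y' + (q(x)/x^2) y = 0:
  p(x) = 29/20,  q(x) = 1/20 - 3x.
Indicial equation: r(r-1) + (29/20) r + (1/20) = 0 -> roots r_1 = -1/5, r_2 = -1/4.
Take r = r_1 = -1/5. Let y(x) = x^r sum_{n>=0} a_n x^n with a_0 = 1.
Substitute y = x^r sum a_n x^n and match x^{r+n}. The recurrence is
  D(n) a_n - 3 a_{n-1} = 0,  where D(n) = (r+n)(r+n-1) + (29/20)(r+n) + (1/20).
  a_n = 3 / D(n) * a_{n-1}.
Since the indicial polynomial factors as (r - r_1)(r - r_2), D(n) = (r_1 + n - r_1)(r_1 + n - r_2) = n(n + 1/20).
Evaluating step by step (a_0 = 1):
  n = 1: D(1) = 1(1 + 1/20) = 21/20; numerator = 3(1) = 3; a_1 = (3)/(21/20) = 20/7
  n = 2: D(2) = 2(2 + 1/20) = 41/10; numerator = 3(20/7) = 60/7; a_2 = (60/7)/(41/10) = 600/287
  n = 3: D(3) = 3(3 + 1/20) = 183/20; numerator = 3(600/287) = 1800/287; a_3 = (1800/287)/(183/20) = 12000/17507
  n = 4: D(4) = 4(4 + 1/20) = 81/5; numerator = 3(12000/17507) = 36000/17507; a_4 = (36000/17507)/(81/5) = 20000/157563

r = -1/5; a_0 = 1; a_1 = 20/7; a_2 = 600/287; a_3 = 12000/17507; a_4 = 20000/157563


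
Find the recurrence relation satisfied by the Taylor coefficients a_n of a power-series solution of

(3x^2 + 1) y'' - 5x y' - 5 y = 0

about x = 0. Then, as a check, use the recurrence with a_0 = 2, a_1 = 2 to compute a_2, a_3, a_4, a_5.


Substitute y = sum_n a_n x^n.
(1 + 3 x^2) y'' contributes (n+2)(n+1) a_{n+2} + 3 n(n-1) a_n at x^n.
-5 x y'(x) contributes -5 n a_n at x^n.
-5 y(x) contributes -5 a_n at x^n.
Matching x^n: (n+2)(n+1) a_{n+2} + (3 n(n-1) - 5 n - 5) a_n = 0.
Thus a_{n+2} = (-3 n(n-1) + 5 n + 5) / ((n+1)(n+2)) * a_n.

Check with a_0 = 2, a_1 = 2 (apply the recurrence for n = 0, 1, 2, 3): a_0 = 2, a_1 = 2, a_2 = 5, a_3 = 10/3, a_4 = 15/4, a_5 = 1/3.

a_(n+2) = (-3 n(n-1) + 5 n + 5) / ((n+1)(n+2)) * a_n; check: a_0 = 2, a_1 = 2, a_2 = 5, a_3 = 10/3, a_4 = 15/4, a_5 = 1/3


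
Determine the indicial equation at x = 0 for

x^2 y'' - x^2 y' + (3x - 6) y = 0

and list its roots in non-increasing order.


Divide by x^2 to reach normal form y'' + P_1(x) y' + P_2(x) y = 0 with P_1(x) = -1 and P_2(x) = 3/x - 6/x^2.
x = 0 is a singular point because the y-coefficient 3/x - 6/x^2 has a pole at x = 0.
It is a regular singular point because x P_1(x) = p(x) = -x and x^2 P_2(x) = q(x) = 3x - 6 are polynomials, hence analytic at x = 0.
p(0) = 0,  q(0) = -6.
Indicial equation: r(r-1) + p(0) r + q(0) = 0, i.e. r^2 + (p(0) - 1) r + q(0) = 0, i.e. r^2 - 1 r - 6 = 0.
Discriminant: (-1)^2 - 4(-6) = 25, so r = (1 ± 5)/2.
Solving: r_1 = 3, r_2 = -2.

indicial: r^2 - 1 r - 6 = 0; roots r_1 = 3, r_2 = -2


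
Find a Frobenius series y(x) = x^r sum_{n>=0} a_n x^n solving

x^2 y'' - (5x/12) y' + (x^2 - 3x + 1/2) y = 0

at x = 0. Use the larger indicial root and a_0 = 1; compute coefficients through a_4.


Write in Frobenius form y'' + (p(x)/x) y' + (q(x)/x^2) y = 0:
  p(x) = -5/12,  q(x) = x^2 - 3x + 1/2.
Indicial equation: r(r-1) + (-5/12) r + (1/2) = 0 -> roots r_1 = 3/4, r_2 = 2/3.
Take r = r_1 = 3/4. Let y(x) = x^r sum_{n>=0} a_n x^n with a_0 = 1.
Substitute y = x^r sum a_n x^n and match x^{r+n}. The recurrence is
  D(n) a_n - 3 a_{n-1} + 1 a_{n-2} = 0,  where D(n) = (r+n)(r+n-1) + (-5/12)(r+n) + (1/2).
  a_n = [3 a_{n-1} - 1 a_{n-2}] / D(n).
Since the indicial polynomial factors as (r - r_1)(r - r_2), D(n) = (r_1 + n - r_1)(r_1 + n - r_2) = n(n + 1/12).
Evaluating step by step (a_0 = 1):
  n = 1: D(1) = 1(1 + 1/12) = 13/12; numerator = 3(1) = 3; a_1 = (3)/(13/12) = 36/13
  n = 2: D(2) = 2(2 + 1/12) = 25/6; numerator = 3(36/13) - 1(1) = 95/13; a_2 = (95/13)/(25/6) = 114/65
  n = 3: D(3) = 3(3 + 1/12) = 37/4; numerator = 3(114/65) - 1(36/13) = 162/65; a_3 = (162/65)/(37/4) = 648/2405
  n = 4: D(4) = 4(4 + 1/12) = 49/3; numerator = 3(648/2405) - 1(114/65) = -2274/2405; a_4 = (-2274/2405)/(49/3) = -6822/117845

r = 3/4; a_0 = 1; a_1 = 36/13; a_2 = 114/65; a_3 = 648/2405; a_4 = -6822/117845


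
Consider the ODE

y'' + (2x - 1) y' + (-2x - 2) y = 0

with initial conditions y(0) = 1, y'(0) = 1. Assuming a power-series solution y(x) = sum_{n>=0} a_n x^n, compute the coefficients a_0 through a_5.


Ansatz: y(x) = sum_{n>=0} a_n x^n, so y'(x) = sum_{n>=1} n a_n x^(n-1) and y''(x) = sum_{n>=2} n(n-1) a_n x^(n-2).
Substitute into P(x) y'' + Q(x) y' + R(x) y = 0 with P(x) = 1, Q(x) = 2x - 1, R(x) = -2x - 2, and match powers of x.
Initial conditions: a_0 = 1, a_1 = 1.
Setting the coefficient of each power of x to zero and solving order by order (substituting the coefficients already found):
  x^0: 2 a_2 - a_1 - 2 a_0 = 0  ->  2 a_2 = a_1 + 2 a_0 = 3  ->  a_2 = 3/2
  x^1: 6 a_3 - 2 a_2 - 2 a_0 = 0  ->  6 a_3 = 2 a_2 + 2 a_0 = 5  ->  a_3 = 5/6
  x^2: 12 a_4 - 3 a_3 + 2 a_2 - 2 a_1 = 0  ->  12 a_4 = 3 a_3 - 2 a_2 + 2 a_1 = 3/2  ->  a_4 = 1/8
  x^3: 20 a_5 - 4 a_4 + 4 a_3 - 2 a_2 = 0  ->  20 a_5 = 4 a_4 - 4 a_3 + 2 a_2 = 1/6  ->  a_5 = 1/120
Truncated series: y(x) = 1 + x + (3/2) x^2 + (5/6) x^3 + (1/8) x^4 + (1/120) x^5 + O(x^6).

a_0 = 1; a_1 = 1; a_2 = 3/2; a_3 = 5/6; a_4 = 1/8; a_5 = 1/120


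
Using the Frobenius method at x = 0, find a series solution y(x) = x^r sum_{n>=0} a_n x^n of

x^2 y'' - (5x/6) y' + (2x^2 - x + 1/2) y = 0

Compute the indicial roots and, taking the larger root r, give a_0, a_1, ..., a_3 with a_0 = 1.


Write in Frobenius form y'' + (p(x)/x) y' + (q(x)/x^2) y = 0:
  p(x) = -5/6,  q(x) = 2x^2 - x + 1/2.
Indicial equation: r(r-1) + (-5/6) r + (1/2) = 0 -> roots r_1 = 3/2, r_2 = 1/3.
Take r = r_1 = 3/2. Let y(x) = x^r sum_{n>=0} a_n x^n with a_0 = 1.
Substitute y = x^r sum a_n x^n and match x^{r+n}. The recurrence is
  D(n) a_n - 1 a_{n-1} + 2 a_{n-2} = 0,  where D(n) = (r+n)(r+n-1) + (-5/6)(r+n) + (1/2).
  a_n = [1 a_{n-1} - 2 a_{n-2}] / D(n).
Since the indicial polynomial factors as (r - r_1)(r - r_2), D(n) = (r_1 + n - r_1)(r_1 + n - r_2) = n(n + 7/6).
Evaluating step by step (a_0 = 1):
  n = 1: D(1) = 1(1 + 7/6) = 13/6; numerator = 1(1) = 1; a_1 = (1)/(13/6) = 6/13
  n = 2: D(2) = 2(2 + 7/6) = 19/3; numerator = 1(6/13) - 2(1) = -20/13; a_2 = (-20/13)/(19/3) = -60/247
  n = 3: D(3) = 3(3 + 7/6) = 25/2; numerator = 1(-60/247) - 2(6/13) = -288/247; a_3 = (-288/247)/(25/2) = -576/6175

r = 3/2; a_0 = 1; a_1 = 6/13; a_2 = -60/247; a_3 = -576/6175
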